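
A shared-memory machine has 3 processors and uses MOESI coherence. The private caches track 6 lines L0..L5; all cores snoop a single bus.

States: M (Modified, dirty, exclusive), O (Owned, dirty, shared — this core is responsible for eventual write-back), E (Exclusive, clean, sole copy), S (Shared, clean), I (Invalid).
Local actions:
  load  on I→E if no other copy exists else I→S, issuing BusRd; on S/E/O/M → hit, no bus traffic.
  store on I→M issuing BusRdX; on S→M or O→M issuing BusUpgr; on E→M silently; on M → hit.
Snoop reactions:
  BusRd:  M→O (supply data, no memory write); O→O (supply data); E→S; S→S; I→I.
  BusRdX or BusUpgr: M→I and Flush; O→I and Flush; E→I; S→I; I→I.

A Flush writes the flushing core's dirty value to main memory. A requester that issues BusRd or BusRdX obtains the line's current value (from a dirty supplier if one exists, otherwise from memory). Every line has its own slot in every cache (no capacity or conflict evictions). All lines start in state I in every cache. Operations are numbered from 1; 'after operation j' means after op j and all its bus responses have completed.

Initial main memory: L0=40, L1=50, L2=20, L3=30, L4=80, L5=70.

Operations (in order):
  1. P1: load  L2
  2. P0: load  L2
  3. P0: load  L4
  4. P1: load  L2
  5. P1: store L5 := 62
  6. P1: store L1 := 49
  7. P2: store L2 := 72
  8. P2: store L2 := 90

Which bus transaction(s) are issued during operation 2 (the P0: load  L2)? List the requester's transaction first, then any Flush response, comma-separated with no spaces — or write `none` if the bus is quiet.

step 1: P1: load  L2  ⟶  IEI  (L2)  txn=BusRd  M[L2]=20
step 2: P0: load  L2  ⟶  SSI  (L2)  txn=BusRd  M[L2]=20
step 3: P0: load  L4  ⟶  EII  (L4)  txn=BusRd  M[L4]=80
step 4: P1: load  L2  ⟶  SSI  (L2)  txn=∅  M[L2]=20
step 5: P1: store L5 := 62  ⟶  IMI  (L5)  txn=BusRdX  M[L5]=70
step 6: P1: store L1 := 49  ⟶  IMI  (L1)  txn=BusRdX  M[L1]=50
step 7: P2: store L2 := 72  ⟶  IIM  (L2)  txn=BusRdX  M[L2]=20
step 8: P2: store L2 := 90  ⟶  IIM  (L2)  txn=∅  M[L2]=20

bus = BusRd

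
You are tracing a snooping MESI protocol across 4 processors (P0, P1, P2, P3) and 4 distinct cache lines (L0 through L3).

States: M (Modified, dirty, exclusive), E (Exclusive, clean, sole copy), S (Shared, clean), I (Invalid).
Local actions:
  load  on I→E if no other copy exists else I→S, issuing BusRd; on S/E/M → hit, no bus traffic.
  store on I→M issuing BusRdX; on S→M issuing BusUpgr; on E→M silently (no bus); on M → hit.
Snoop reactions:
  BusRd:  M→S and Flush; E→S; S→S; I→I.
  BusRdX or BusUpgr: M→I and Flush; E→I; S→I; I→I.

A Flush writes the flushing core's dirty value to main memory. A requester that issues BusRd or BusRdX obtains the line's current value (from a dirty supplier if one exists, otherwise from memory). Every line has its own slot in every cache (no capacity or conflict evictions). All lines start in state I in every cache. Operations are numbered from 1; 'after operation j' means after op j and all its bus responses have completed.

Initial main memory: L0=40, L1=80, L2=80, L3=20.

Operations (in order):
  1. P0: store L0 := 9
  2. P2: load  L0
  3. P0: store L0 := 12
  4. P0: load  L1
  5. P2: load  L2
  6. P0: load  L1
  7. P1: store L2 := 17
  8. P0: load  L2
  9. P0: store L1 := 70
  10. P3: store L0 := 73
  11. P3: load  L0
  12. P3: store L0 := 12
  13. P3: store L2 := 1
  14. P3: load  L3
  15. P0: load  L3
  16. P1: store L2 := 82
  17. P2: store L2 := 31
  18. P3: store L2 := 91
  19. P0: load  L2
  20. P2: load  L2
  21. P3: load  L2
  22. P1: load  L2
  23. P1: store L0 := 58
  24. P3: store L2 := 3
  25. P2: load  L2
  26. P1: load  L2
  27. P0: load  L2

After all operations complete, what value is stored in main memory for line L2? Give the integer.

[1] P0: store L0 := 9 | P0:M(9), P1:I, P2:I, P3:I | bus: BusRdX
[2] P2: load  L0 | P0:S(9), P1:I, P2:S(9), P3:I | bus: BusRd,Flush
[3] P0: store L0 := 12 | P0:M(12), P1:I, P2:I, P3:I | bus: BusUpgr
[4] P0: load  L1 | P0:E(80), P1:I, P2:I, P3:I | bus: BusRd
[5] P2: load  L2 | P0:I, P1:I, P2:E(80), P3:I | bus: BusRd
[6] P0: load  L1 | P0:E(80), P1:I, P2:I, P3:I | bus: none
[7] P1: store L2 := 17 | P0:I, P1:M(17), P2:I, P3:I | bus: BusRdX
[8] P0: load  L2 | P0:S(17), P1:S(17), P2:I, P3:I | bus: BusRd,Flush
[9] P0: store L1 := 70 | P0:M(70), P1:I, P2:I, P3:I | bus: none
[10] P3: store L0 := 73 | P0:I, P1:I, P2:I, P3:M(73) | bus: BusRdX,Flush
[11] P3: load  L0 | P0:I, P1:I, P2:I, P3:M(73) | bus: none
[12] P3: store L0 := 12 | P0:I, P1:I, P2:I, P3:M(12) | bus: none
[13] P3: store L2 := 1 | P0:I, P1:I, P2:I, P3:M(1) | bus: BusRdX
[14] P3: load  L3 | P0:I, P1:I, P2:I, P3:E(20) | bus: BusRd
[15] P0: load  L3 | P0:S(20), P1:I, P2:I, P3:S(20) | bus: BusRd
[16] P1: store L2 := 82 | P0:I, P1:M(82), P2:I, P3:I | bus: BusRdX,Flush
[17] P2: store L2 := 31 | P0:I, P1:I, P2:M(31), P3:I | bus: BusRdX,Flush
[18] P3: store L2 := 91 | P0:I, P1:I, P2:I, P3:M(91) | bus: BusRdX,Flush
[19] P0: load  L2 | P0:S(91), P1:I, P2:I, P3:S(91) | bus: BusRd,Flush
[20] P2: load  L2 | P0:S(91), P1:I, P2:S(91), P3:S(91) | bus: BusRd
[21] P3: load  L2 | P0:S(91), P1:I, P2:S(91), P3:S(91) | bus: none
[22] P1: load  L2 | P0:S(91), P1:S(91), P2:S(91), P3:S(91) | bus: BusRd
[23] P1: store L0 := 58 | P0:I, P1:M(58), P2:I, P3:I | bus: BusRdX,Flush
[24] P3: store L2 := 3 | P0:I, P1:I, P2:I, P3:M(3) | bus: BusUpgr
[25] P2: load  L2 | P0:I, P1:I, P2:S(3), P3:S(3) | bus: BusRd,Flush
[26] P1: load  L2 | P0:I, P1:S(3), P2:S(3), P3:S(3) | bus: BusRd
[27] P0: load  L2 | P0:S(3), P1:S(3), P2:S(3), P3:S(3) | bus: BusRd

memory[L2] = 3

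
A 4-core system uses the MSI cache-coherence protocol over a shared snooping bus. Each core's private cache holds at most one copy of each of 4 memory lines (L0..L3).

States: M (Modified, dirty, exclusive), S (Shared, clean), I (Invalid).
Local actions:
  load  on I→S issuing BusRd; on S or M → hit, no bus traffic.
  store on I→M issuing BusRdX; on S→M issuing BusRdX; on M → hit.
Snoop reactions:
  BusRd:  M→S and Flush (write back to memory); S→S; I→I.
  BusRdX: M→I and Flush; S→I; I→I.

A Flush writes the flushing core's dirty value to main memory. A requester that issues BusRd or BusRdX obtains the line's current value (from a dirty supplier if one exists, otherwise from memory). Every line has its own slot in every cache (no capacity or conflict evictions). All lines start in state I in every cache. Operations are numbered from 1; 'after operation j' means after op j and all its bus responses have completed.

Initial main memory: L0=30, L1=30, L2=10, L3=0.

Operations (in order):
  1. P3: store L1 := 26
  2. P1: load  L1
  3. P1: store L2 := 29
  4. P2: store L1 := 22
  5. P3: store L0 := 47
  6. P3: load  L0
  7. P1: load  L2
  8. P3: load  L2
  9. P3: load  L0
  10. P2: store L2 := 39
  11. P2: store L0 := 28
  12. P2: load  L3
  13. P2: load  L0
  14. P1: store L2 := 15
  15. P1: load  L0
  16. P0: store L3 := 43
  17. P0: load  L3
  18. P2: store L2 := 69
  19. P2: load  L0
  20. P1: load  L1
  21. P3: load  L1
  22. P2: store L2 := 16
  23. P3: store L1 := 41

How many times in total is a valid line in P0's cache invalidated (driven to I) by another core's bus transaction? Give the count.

1. P3: store L1 := 26  bus=[BusRdX]  L1: P0=I P1=I P2=I P3=M  mem[L1]=30
2. P1: load  L1  bus=[BusRd,Flush]  L1: P0=I P1=S P2=I P3=S  mem[L1]=26
3. P1: store L2 := 29  bus=[BusRdX]  L2: P0=I P1=M P2=I P3=I  mem[L2]=10
4. P2: store L1 := 22  bus=[BusRdX]  L1: P0=I P1=I P2=M P3=I  mem[L1]=26
5. P3: store L0 := 47  bus=[BusRdX]  L0: P0=I P1=I P2=I P3=M  mem[L0]=30
6. P3: load  L0  bus=[-]  L0: P0=I P1=I P2=I P3=M  mem[L0]=30
7. P1: load  L2  bus=[-]  L2: P0=I P1=M P2=I P3=I  mem[L2]=10
8. P3: load  L2  bus=[BusRd,Flush]  L2: P0=I P1=S P2=I P3=S  mem[L2]=29
9. P3: load  L0  bus=[-]  L0: P0=I P1=I P2=I P3=M  mem[L0]=30
10. P2: store L2 := 39  bus=[BusRdX]  L2: P0=I P1=I P2=M P3=I  mem[L2]=29
11. P2: store L0 := 28  bus=[BusRdX,Flush]  L0: P0=I P1=I P2=M P3=I  mem[L0]=47
12. P2: load  L3  bus=[BusRd]  L3: P0=I P1=I P2=S P3=I  mem[L3]=0
13. P2: load  L0  bus=[-]  L0: P0=I P1=I P2=M P3=I  mem[L0]=47
14. P1: store L2 := 15  bus=[BusRdX,Flush]  L2: P0=I P1=M P2=I P3=I  mem[L2]=39
15. P1: load  L0  bus=[BusRd,Flush]  L0: P0=I P1=S P2=S P3=I  mem[L0]=28
16. P0: store L3 := 43  bus=[BusRdX]  L3: P0=M P1=I P2=I P3=I  mem[L3]=0
17. P0: load  L3  bus=[-]  L3: P0=M P1=I P2=I P3=I  mem[L3]=0
18. P2: store L2 := 69  bus=[BusRdX,Flush]  L2: P0=I P1=I P2=M P3=I  mem[L2]=15
19. P2: load  L0  bus=[-]  L0: P0=I P1=S P2=S P3=I  mem[L0]=28
20. P1: load  L1  bus=[BusRd,Flush]  L1: P0=I P1=S P2=S P3=I  mem[L1]=22
21. P3: load  L1  bus=[BusRd]  L1: P0=I P1=S P2=S P3=S  mem[L1]=22
22. P2: store L2 := 16  bus=[-]  L2: P0=I P1=I P2=M P3=I  mem[L2]=15
23. P3: store L1 := 41  bus=[BusRdX]  L1: P0=I P1=I P2=I P3=M  mem[L1]=22

invalidations = 0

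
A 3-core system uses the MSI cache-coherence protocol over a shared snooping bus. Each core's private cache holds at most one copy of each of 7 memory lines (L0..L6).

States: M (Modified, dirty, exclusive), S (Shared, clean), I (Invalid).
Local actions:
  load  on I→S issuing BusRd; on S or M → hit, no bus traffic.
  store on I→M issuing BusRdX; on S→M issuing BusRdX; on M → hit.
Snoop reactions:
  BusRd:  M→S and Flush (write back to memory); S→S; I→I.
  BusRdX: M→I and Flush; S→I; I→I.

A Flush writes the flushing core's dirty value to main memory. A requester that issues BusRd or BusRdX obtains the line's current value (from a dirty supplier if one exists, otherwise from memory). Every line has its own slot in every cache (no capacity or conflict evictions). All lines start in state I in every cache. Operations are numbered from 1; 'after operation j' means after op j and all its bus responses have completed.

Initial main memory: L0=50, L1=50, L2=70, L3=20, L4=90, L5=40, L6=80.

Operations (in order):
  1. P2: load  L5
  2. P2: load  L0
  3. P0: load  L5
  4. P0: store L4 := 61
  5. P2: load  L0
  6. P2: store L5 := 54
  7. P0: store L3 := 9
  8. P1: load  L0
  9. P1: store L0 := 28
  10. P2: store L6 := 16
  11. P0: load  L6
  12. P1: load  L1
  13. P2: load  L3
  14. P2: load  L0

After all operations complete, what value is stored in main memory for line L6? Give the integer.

1. P2: load  L5  bus=[BusRd]  L5: P0=I P1=I P2=S  mem[L5]=40
2. P2: load  L0  bus=[BusRd]  L0: P0=I P1=I P2=S  mem[L0]=50
3. P0: load  L5  bus=[BusRd]  L5: P0=S P1=I P2=S  mem[L5]=40
4. P0: store L4 := 61  bus=[BusRdX]  L4: P0=M P1=I P2=I  mem[L4]=90
5. P2: load  L0  bus=[-]  L0: P0=I P1=I P2=S  mem[L0]=50
6. P2: store L5 := 54  bus=[BusRdX]  L5: P0=I P1=I P2=M  mem[L5]=40
7. P0: store L3 := 9  bus=[BusRdX]  L3: P0=M P1=I P2=I  mem[L3]=20
8. P1: load  L0  bus=[BusRd]  L0: P0=I P1=S P2=S  mem[L0]=50
9. P1: store L0 := 28  bus=[BusRdX]  L0: P0=I P1=M P2=I  mem[L0]=50
10. P2: store L6 := 16  bus=[BusRdX]  L6: P0=I P1=I P2=M  mem[L6]=80
11. P0: load  L6  bus=[BusRd,Flush]  L6: P0=S P1=I P2=S  mem[L6]=16
12. P1: load  L1  bus=[BusRd]  L1: P0=I P1=S P2=I  mem[L1]=50
13. P2: load  L3  bus=[BusRd,Flush]  L3: P0=S P1=I P2=S  mem[L3]=9
14. P2: load  L0  bus=[BusRd,Flush]  L0: P0=I P1=S P2=S  mem[L0]=28

memory[L6] = 16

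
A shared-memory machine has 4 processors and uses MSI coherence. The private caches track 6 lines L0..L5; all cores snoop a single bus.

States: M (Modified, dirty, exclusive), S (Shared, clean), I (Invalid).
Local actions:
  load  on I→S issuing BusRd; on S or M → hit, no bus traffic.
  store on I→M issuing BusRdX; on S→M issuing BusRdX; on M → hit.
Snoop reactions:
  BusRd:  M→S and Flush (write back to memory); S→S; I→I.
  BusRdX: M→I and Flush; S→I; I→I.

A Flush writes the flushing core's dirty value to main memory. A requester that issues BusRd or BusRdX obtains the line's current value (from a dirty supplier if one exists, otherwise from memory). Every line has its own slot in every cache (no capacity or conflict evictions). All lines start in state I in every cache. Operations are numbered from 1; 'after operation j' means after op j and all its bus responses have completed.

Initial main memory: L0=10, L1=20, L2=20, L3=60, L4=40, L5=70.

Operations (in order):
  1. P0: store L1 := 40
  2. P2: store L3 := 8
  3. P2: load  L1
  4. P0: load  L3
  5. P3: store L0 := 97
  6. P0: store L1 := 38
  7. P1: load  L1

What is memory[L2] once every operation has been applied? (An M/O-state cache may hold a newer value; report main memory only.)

memory[L2] = 20

[1] P0: store L1 := 40 | P0:M(40), P1:I, P2:I, P3:I | bus: BusRdX
[2] P2: store L3 := 8 | P0:I, P1:I, P2:M(8), P3:I | bus: BusRdX
[3] P2: load  L1 | P0:S(40), P1:I, P2:S(40), P3:I | bus: BusRd,Flush
[4] P0: load  L3 | P0:S(8), P1:I, P2:S(8), P3:I | bus: BusRd,Flush
[5] P3: store L0 := 97 | P0:I, P1:I, P2:I, P3:M(97) | bus: BusRdX
[6] P0: store L1 := 38 | P0:M(38), P1:I, P2:I, P3:I | bus: BusRdX
[7] P1: load  L1 | P0:S(38), P1:S(38), P2:I, P3:I | bus: BusRd,Flush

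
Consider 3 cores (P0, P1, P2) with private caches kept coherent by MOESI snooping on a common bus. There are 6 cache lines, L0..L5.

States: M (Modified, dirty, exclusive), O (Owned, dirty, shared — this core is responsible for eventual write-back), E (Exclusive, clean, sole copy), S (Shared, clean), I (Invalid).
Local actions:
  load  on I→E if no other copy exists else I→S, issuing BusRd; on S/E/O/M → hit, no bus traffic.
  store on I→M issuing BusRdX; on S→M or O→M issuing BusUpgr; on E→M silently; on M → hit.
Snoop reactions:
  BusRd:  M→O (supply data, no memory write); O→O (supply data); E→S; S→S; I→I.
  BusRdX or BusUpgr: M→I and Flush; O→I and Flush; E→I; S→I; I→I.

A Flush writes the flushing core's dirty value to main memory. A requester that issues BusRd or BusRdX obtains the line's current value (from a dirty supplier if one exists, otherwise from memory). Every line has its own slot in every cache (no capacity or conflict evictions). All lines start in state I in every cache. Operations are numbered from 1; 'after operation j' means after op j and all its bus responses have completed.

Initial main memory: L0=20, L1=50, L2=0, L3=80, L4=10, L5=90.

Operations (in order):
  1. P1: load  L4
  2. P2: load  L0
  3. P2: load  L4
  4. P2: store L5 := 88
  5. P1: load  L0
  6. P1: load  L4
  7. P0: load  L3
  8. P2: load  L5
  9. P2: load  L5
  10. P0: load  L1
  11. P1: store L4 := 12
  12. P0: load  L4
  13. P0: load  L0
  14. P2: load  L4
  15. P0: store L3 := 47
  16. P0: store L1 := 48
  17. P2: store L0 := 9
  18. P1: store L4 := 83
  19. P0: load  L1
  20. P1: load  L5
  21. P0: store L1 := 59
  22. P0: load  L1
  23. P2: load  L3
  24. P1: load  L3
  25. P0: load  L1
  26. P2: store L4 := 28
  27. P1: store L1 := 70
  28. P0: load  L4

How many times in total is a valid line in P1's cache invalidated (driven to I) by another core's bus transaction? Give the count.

1. P1: load  L4  bus=[BusRd]  L4: P0=I P1=E P2=I  mem[L4]=10
2. P2: load  L0  bus=[BusRd]  L0: P0=I P1=I P2=E  mem[L0]=20
3. P2: load  L4  bus=[BusRd]  L4: P0=I P1=S P2=S  mem[L4]=10
4. P2: store L5 := 88  bus=[BusRdX]  L5: P0=I P1=I P2=M  mem[L5]=90
5. P1: load  L0  bus=[BusRd]  L0: P0=I P1=S P2=S  mem[L0]=20
6. P1: load  L4  bus=[-]  L4: P0=I P1=S P2=S  mem[L4]=10
7. P0: load  L3  bus=[BusRd]  L3: P0=E P1=I P2=I  mem[L3]=80
8. P2: load  L5  bus=[-]  L5: P0=I P1=I P2=M  mem[L5]=90
9. P2: load  L5  bus=[-]  L5: P0=I P1=I P2=M  mem[L5]=90
10. P0: load  L1  bus=[BusRd]  L1: P0=E P1=I P2=I  mem[L1]=50
11. P1: store L4 := 12  bus=[BusUpgr]  L4: P0=I P1=M P2=I  mem[L4]=10
12. P0: load  L4  bus=[BusRd]  L4: P0=S P1=O P2=I  mem[L4]=10
13. P0: load  L0  bus=[BusRd]  L0: P0=S P1=S P2=S  mem[L0]=20
14. P2: load  L4  bus=[BusRd]  L4: P0=S P1=O P2=S  mem[L4]=10
15. P0: store L3 := 47  bus=[-]  L3: P0=M P1=I P2=I  mem[L3]=80
16. P0: store L1 := 48  bus=[-]  L1: P0=M P1=I P2=I  mem[L1]=50
17. P2: store L0 := 9  bus=[BusUpgr]  L0: P0=I P1=I P2=M  mem[L0]=20
18. P1: store L4 := 83  bus=[BusUpgr]  L4: P0=I P1=M P2=I  mem[L4]=10
19. P0: load  L1  bus=[-]  L1: P0=M P1=I P2=I  mem[L1]=50
20. P1: load  L5  bus=[BusRd]  L5: P0=I P1=S P2=O  mem[L5]=90
21. P0: store L1 := 59  bus=[-]  L1: P0=M P1=I P2=I  mem[L1]=50
22. P0: load  L1  bus=[-]  L1: P0=M P1=I P2=I  mem[L1]=50
23. P2: load  L3  bus=[BusRd]  L3: P0=O P1=I P2=S  mem[L3]=80
24. P1: load  L3  bus=[BusRd]  L3: P0=O P1=S P2=S  mem[L3]=80
25. P0: load  L1  bus=[-]  L1: P0=M P1=I P2=I  mem[L1]=50
26. P2: store L4 := 28  bus=[BusRdX,Flush]  L4: P0=I P1=I P2=M  mem[L4]=83
27. P1: store L1 := 70  bus=[BusRdX,Flush]  L1: P0=I P1=M P2=I  mem[L1]=59
28. P0: load  L4  bus=[BusRd]  L4: P0=S P1=I P2=O  mem[L4]=83

invalidations = 2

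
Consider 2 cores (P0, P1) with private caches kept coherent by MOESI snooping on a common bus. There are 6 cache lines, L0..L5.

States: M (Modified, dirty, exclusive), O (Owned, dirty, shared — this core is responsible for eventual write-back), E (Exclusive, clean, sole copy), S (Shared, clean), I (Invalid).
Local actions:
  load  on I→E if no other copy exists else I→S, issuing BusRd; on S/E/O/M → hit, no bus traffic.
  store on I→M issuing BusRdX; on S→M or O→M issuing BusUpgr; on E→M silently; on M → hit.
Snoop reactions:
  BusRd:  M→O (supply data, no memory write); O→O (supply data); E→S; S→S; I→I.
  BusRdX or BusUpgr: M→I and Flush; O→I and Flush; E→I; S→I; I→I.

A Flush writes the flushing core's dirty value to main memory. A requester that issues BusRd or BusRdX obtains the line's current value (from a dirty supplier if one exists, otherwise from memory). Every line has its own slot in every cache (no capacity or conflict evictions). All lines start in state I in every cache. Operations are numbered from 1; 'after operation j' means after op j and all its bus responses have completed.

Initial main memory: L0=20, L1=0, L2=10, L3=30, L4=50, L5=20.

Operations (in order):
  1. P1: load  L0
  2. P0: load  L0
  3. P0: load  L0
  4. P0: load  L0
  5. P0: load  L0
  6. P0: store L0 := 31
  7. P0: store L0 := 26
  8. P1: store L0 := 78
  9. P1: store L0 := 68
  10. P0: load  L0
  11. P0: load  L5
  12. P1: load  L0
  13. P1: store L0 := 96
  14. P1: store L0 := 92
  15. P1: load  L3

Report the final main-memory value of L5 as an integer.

memory[L5] = 20

[1] P1: load  L0 | P0:I, P1:E(20) | bus: BusRd
[2] P0: load  L0 | P0:S(20), P1:S(20) | bus: BusRd
[3] P0: load  L0 | P0:S(20), P1:S(20) | bus: none
[4] P0: load  L0 | P0:S(20), P1:S(20) | bus: none
[5] P0: load  L0 | P0:S(20), P1:S(20) | bus: none
[6] P0: store L0 := 31 | P0:M(31), P1:I | bus: BusUpgr
[7] P0: store L0 := 26 | P0:M(26), P1:I | bus: none
[8] P1: store L0 := 78 | P0:I, P1:M(78) | bus: BusRdX,Flush
[9] P1: store L0 := 68 | P0:I, P1:M(68) | bus: none
[10] P0: load  L0 | P0:S(68), P1:O(68) | bus: BusRd
[11] P0: load  L5 | P0:E(20), P1:I | bus: BusRd
[12] P1: load  L0 | P0:S(68), P1:O(68) | bus: none
[13] P1: store L0 := 96 | P0:I, P1:M(96) | bus: BusUpgr
[14] P1: store L0 := 92 | P0:I, P1:M(92) | bus: none
[15] P1: load  L3 | P0:I, P1:E(30) | bus: BusRd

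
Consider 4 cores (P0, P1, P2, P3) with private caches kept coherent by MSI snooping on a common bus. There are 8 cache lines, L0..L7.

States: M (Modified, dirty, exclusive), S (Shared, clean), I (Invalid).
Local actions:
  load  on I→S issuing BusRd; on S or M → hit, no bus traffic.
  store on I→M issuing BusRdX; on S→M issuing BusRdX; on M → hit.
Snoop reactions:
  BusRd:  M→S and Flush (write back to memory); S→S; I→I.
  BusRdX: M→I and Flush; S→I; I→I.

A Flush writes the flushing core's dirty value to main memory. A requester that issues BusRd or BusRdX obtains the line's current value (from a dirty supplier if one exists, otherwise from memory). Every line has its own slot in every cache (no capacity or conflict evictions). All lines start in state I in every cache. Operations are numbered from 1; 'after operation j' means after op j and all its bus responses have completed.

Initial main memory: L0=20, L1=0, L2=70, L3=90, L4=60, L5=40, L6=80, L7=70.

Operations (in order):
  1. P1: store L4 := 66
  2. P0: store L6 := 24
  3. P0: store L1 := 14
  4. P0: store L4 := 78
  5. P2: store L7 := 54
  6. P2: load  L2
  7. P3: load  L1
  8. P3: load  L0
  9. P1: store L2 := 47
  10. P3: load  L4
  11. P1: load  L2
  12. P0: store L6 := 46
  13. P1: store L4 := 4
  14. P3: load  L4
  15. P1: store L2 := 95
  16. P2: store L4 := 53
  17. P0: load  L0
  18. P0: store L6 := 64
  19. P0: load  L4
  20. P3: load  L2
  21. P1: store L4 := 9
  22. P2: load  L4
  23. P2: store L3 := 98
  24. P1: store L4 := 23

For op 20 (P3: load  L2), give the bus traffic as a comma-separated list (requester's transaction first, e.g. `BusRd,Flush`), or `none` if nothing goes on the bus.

bus = BusRd,Flush

1. P1: store L4 := 66  bus=[BusRdX]  L4: P0=I P1=M P2=I P3=I  mem[L4]=60
2. P0: store L6 := 24  bus=[BusRdX]  L6: P0=M P1=I P2=I P3=I  mem[L6]=80
3. P0: store L1 := 14  bus=[BusRdX]  L1: P0=M P1=I P2=I P3=I  mem[L1]=0
4. P0: store L4 := 78  bus=[BusRdX,Flush]  L4: P0=M P1=I P2=I P3=I  mem[L4]=66
5. P2: store L7 := 54  bus=[BusRdX]  L7: P0=I P1=I P2=M P3=I  mem[L7]=70
6. P2: load  L2  bus=[BusRd]  L2: P0=I P1=I P2=S P3=I  mem[L2]=70
7. P3: load  L1  bus=[BusRd,Flush]  L1: P0=S P1=I P2=I P3=S  mem[L1]=14
8. P3: load  L0  bus=[BusRd]  L0: P0=I P1=I P2=I P3=S  mem[L0]=20
9. P1: store L2 := 47  bus=[BusRdX]  L2: P0=I P1=M P2=I P3=I  mem[L2]=70
10. P3: load  L4  bus=[BusRd,Flush]  L4: P0=S P1=I P2=I P3=S  mem[L4]=78
11. P1: load  L2  bus=[-]  L2: P0=I P1=M P2=I P3=I  mem[L2]=70
12. P0: store L6 := 46  bus=[-]  L6: P0=M P1=I P2=I P3=I  mem[L6]=80
13. P1: store L4 := 4  bus=[BusRdX]  L4: P0=I P1=M P2=I P3=I  mem[L4]=78
14. P3: load  L4  bus=[BusRd,Flush]  L4: P0=I P1=S P2=I P3=S  mem[L4]=4
15. P1: store L2 := 95  bus=[-]  L2: P0=I P1=M P2=I P3=I  mem[L2]=70
16. P2: store L4 := 53  bus=[BusRdX]  L4: P0=I P1=I P2=M P3=I  mem[L4]=4
17. P0: load  L0  bus=[BusRd]  L0: P0=S P1=I P2=I P3=S  mem[L0]=20
18. P0: store L6 := 64  bus=[-]  L6: P0=M P1=I P2=I P3=I  mem[L6]=80
19. P0: load  L4  bus=[BusRd,Flush]  L4: P0=S P1=I P2=S P3=I  mem[L4]=53
20. P3: load  L2  bus=[BusRd,Flush]  L2: P0=I P1=S P2=I P3=S  mem[L2]=95
21. P1: store L4 := 9  bus=[BusRdX]  L4: P0=I P1=M P2=I P3=I  mem[L4]=53
22. P2: load  L4  bus=[BusRd,Flush]  L4: P0=I P1=S P2=S P3=I  mem[L4]=9
23. P2: store L3 := 98  bus=[BusRdX]  L3: P0=I P1=I P2=M P3=I  mem[L3]=90
24. P1: store L4 := 23  bus=[BusRdX]  L4: P0=I P1=M P2=I P3=I  mem[L4]=9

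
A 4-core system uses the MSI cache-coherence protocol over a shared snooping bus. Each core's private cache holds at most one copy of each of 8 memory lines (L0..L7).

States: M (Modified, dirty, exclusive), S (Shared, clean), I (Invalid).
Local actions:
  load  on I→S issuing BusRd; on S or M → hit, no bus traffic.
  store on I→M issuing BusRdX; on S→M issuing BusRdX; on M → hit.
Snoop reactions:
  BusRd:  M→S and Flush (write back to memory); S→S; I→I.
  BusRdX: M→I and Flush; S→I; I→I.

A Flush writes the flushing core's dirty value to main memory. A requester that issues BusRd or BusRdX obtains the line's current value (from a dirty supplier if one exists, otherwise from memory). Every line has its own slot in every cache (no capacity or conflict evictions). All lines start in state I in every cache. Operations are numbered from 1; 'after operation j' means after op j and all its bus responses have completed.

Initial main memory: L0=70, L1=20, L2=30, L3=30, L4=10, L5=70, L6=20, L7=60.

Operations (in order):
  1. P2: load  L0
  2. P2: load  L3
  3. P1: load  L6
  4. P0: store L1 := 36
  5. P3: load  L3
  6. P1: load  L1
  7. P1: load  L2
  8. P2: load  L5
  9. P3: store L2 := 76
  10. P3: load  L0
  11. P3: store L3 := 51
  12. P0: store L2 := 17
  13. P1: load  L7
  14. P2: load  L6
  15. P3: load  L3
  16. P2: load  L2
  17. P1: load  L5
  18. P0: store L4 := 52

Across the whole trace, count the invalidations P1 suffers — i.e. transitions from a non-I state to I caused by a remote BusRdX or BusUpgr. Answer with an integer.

invalidations = 1

1. P2: load  L0  bus=[BusRd]  L0: P0=I P1=I P2=S P3=I  mem[L0]=70
2. P2: load  L3  bus=[BusRd]  L3: P0=I P1=I P2=S P3=I  mem[L3]=30
3. P1: load  L6  bus=[BusRd]  L6: P0=I P1=S P2=I P3=I  mem[L6]=20
4. P0: store L1 := 36  bus=[BusRdX]  L1: P0=M P1=I P2=I P3=I  mem[L1]=20
5. P3: load  L3  bus=[BusRd]  L3: P0=I P1=I P2=S P3=S  mem[L3]=30
6. P1: load  L1  bus=[BusRd,Flush]  L1: P0=S P1=S P2=I P3=I  mem[L1]=36
7. P1: load  L2  bus=[BusRd]  L2: P0=I P1=S P2=I P3=I  mem[L2]=30
8. P2: load  L5  bus=[BusRd]  L5: P0=I P1=I P2=S P3=I  mem[L5]=70
9. P3: store L2 := 76  bus=[BusRdX]  L2: P0=I P1=I P2=I P3=M  mem[L2]=30
10. P3: load  L0  bus=[BusRd]  L0: P0=I P1=I P2=S P3=S  mem[L0]=70
11. P3: store L3 := 51  bus=[BusRdX]  L3: P0=I P1=I P2=I P3=M  mem[L3]=30
12. P0: store L2 := 17  bus=[BusRdX,Flush]  L2: P0=M P1=I P2=I P3=I  mem[L2]=76
13. P1: load  L7  bus=[BusRd]  L7: P0=I P1=S P2=I P3=I  mem[L7]=60
14. P2: load  L6  bus=[BusRd]  L6: P0=I P1=S P2=S P3=I  mem[L6]=20
15. P3: load  L3  bus=[-]  L3: P0=I P1=I P2=I P3=M  mem[L3]=30
16. P2: load  L2  bus=[BusRd,Flush]  L2: P0=S P1=I P2=S P3=I  mem[L2]=17
17. P1: load  L5  bus=[BusRd]  L5: P0=I P1=S P2=S P3=I  mem[L5]=70
18. P0: store L4 := 52  bus=[BusRdX]  L4: P0=M P1=I P2=I P3=I  mem[L4]=10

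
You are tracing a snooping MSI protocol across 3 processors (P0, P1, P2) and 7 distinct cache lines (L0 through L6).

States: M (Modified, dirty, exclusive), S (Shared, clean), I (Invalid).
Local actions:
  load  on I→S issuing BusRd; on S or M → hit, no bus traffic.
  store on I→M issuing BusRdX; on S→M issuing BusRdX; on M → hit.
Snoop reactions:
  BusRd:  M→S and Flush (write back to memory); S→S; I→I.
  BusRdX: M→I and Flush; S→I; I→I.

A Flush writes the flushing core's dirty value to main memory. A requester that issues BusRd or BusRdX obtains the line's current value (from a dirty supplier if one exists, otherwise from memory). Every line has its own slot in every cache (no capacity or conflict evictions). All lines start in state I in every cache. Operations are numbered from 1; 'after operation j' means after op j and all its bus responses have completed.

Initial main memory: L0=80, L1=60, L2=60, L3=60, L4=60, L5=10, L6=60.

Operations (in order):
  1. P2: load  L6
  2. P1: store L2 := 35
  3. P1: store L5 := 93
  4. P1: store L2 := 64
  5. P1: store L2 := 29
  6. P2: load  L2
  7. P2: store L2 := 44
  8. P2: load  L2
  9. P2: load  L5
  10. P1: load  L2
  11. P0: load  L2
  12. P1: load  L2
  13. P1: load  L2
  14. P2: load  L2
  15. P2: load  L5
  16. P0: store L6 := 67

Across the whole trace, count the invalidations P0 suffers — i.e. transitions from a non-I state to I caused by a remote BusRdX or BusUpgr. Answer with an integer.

invalidations = 0

step 1: P2: load  L6  ⟶  IIS  (L6)  txn=BusRd  M[L6]=60
step 2: P1: store L2 := 35  ⟶  IMI  (L2)  txn=BusRdX  M[L2]=60
step 3: P1: store L5 := 93  ⟶  IMI  (L5)  txn=BusRdX  M[L5]=10
step 4: P1: store L2 := 64  ⟶  IMI  (L2)  txn=∅  M[L2]=60
step 5: P1: store L2 := 29  ⟶  IMI  (L2)  txn=∅  M[L2]=60
step 6: P2: load  L2  ⟶  ISS  (L2)  txn=BusRd+Flush  M[L2]=29
step 7: P2: store L2 := 44  ⟶  IIM  (L2)  txn=BusRdX  M[L2]=29
step 8: P2: load  L2  ⟶  IIM  (L2)  txn=∅  M[L2]=29
step 9: P2: load  L5  ⟶  ISS  (L5)  txn=BusRd+Flush  M[L5]=93
step 10: P1: load  L2  ⟶  ISS  (L2)  txn=BusRd+Flush  M[L2]=44
step 11: P0: load  L2  ⟶  SSS  (L2)  txn=BusRd  M[L2]=44
step 12: P1: load  L2  ⟶  SSS  (L2)  txn=∅  M[L2]=44
step 13: P1: load  L2  ⟶  SSS  (L2)  txn=∅  M[L2]=44
step 14: P2: load  L2  ⟶  SSS  (L2)  txn=∅  M[L2]=44
step 15: P2: load  L5  ⟶  ISS  (L5)  txn=∅  M[L5]=93
step 16: P0: store L6 := 67  ⟶  MII  (L6)  txn=BusRdX  M[L6]=60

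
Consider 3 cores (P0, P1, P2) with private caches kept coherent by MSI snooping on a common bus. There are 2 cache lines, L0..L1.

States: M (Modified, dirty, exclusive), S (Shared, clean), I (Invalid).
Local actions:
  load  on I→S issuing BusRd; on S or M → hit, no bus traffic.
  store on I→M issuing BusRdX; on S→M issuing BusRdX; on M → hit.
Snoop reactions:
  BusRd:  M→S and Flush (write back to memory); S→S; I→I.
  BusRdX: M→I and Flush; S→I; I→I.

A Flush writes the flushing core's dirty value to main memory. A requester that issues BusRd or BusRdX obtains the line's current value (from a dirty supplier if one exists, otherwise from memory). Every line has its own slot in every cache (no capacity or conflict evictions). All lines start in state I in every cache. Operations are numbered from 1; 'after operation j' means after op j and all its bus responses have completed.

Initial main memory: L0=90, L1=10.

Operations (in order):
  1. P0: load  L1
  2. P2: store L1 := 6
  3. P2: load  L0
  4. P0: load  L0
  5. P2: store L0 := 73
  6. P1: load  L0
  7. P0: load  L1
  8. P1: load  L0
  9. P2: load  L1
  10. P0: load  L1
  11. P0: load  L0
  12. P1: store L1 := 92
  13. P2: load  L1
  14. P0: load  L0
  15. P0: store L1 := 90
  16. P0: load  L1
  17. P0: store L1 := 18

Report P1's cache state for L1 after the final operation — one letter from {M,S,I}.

state = I

  op1 P0: load  L1 → S/I/I on L1; bus BusRd; mem=10
  op2 P2: store L1 := 6 → I/I/M on L1; bus BusRdX; mem=10
  op3 P2: load  L0 → I/I/S on L0; bus BusRd; mem=90
  op4 P0: load  L0 → S/I/S on L0; bus BusRd; mem=90
  op5 P2: store L0 := 73 → I/I/M on L0; bus BusRdX; mem=90
  op6 P1: load  L0 → I/S/S on L0; bus BusRd Flush; mem=73
  op7 P0: load  L1 → S/I/S on L1; bus BusRd Flush; mem=6
  op8 P1: load  L0 → I/S/S on L0; bus (none); mem=73
  op9 P2: load  L1 → S/I/S on L1; bus (none); mem=6
  op10 P0: load  L1 → S/I/S on L1; bus (none); mem=6
  op11 P0: load  L0 → S/S/S on L0; bus BusRd; mem=73
  op12 P1: store L1 := 92 → I/M/I on L1; bus BusRdX; mem=6
  op13 P2: load  L1 → I/S/S on L1; bus BusRd Flush; mem=92
  op14 P0: load  L0 → S/S/S on L0; bus (none); mem=73
  op15 P0: store L1 := 90 → M/I/I on L1; bus BusRdX; mem=92
  op16 P0: load  L1 → M/I/I on L1; bus (none); mem=92
  op17 P0: store L1 := 18 → M/I/I on L1; bus (none); mem=92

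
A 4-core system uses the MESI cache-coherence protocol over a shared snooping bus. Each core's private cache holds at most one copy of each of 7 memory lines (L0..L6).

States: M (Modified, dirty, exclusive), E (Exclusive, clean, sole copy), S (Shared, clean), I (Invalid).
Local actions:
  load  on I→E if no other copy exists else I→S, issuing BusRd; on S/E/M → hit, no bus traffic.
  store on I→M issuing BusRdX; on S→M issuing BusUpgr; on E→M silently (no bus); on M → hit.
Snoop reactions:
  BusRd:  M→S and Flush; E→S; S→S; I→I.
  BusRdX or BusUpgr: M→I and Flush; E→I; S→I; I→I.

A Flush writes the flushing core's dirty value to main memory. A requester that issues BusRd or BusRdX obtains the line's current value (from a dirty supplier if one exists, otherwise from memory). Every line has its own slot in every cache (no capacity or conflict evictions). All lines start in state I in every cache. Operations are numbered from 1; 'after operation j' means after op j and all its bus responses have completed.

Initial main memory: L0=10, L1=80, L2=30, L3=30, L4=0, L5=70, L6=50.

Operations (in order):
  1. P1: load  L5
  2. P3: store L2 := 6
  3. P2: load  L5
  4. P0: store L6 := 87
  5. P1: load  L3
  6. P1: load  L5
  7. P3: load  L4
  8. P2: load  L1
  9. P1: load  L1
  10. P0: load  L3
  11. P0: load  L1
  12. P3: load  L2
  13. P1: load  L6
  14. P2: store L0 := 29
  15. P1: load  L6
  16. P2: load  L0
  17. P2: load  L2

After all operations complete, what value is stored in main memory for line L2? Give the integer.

memory[L2] = 6

step 1: P1: load  L5  ⟶  IEII  (L5)  txn=BusRd  M[L5]=70
step 2: P3: store L2 := 6  ⟶  IIIM  (L2)  txn=BusRdX  M[L2]=30
step 3: P2: load  L5  ⟶  ISSI  (L5)  txn=BusRd  M[L5]=70
step 4: P0: store L6 := 87  ⟶  MIII  (L6)  txn=BusRdX  M[L6]=50
step 5: P1: load  L3  ⟶  IEII  (L3)  txn=BusRd  M[L3]=30
step 6: P1: load  L5  ⟶  ISSI  (L5)  txn=∅  M[L5]=70
step 7: P3: load  L4  ⟶  IIIE  (L4)  txn=BusRd  M[L4]=0
step 8: P2: load  L1  ⟶  IIEI  (L1)  txn=BusRd  M[L1]=80
step 9: P1: load  L1  ⟶  ISSI  (L1)  txn=BusRd  M[L1]=80
step 10: P0: load  L3  ⟶  SSII  (L3)  txn=BusRd  M[L3]=30
step 11: P0: load  L1  ⟶  SSSI  (L1)  txn=BusRd  M[L1]=80
step 12: P3: load  L2  ⟶  IIIM  (L2)  txn=∅  M[L2]=30
step 13: P1: load  L6  ⟶  SSII  (L6)  txn=BusRd+Flush  M[L6]=87
step 14: P2: store L0 := 29  ⟶  IIMI  (L0)  txn=BusRdX  M[L0]=10
step 15: P1: load  L6  ⟶  SSII  (L6)  txn=∅  M[L6]=87
step 16: P2: load  L0  ⟶  IIMI  (L0)  txn=∅  M[L0]=10
step 17: P2: load  L2  ⟶  IISS  (L2)  txn=BusRd+Flush  M[L2]=6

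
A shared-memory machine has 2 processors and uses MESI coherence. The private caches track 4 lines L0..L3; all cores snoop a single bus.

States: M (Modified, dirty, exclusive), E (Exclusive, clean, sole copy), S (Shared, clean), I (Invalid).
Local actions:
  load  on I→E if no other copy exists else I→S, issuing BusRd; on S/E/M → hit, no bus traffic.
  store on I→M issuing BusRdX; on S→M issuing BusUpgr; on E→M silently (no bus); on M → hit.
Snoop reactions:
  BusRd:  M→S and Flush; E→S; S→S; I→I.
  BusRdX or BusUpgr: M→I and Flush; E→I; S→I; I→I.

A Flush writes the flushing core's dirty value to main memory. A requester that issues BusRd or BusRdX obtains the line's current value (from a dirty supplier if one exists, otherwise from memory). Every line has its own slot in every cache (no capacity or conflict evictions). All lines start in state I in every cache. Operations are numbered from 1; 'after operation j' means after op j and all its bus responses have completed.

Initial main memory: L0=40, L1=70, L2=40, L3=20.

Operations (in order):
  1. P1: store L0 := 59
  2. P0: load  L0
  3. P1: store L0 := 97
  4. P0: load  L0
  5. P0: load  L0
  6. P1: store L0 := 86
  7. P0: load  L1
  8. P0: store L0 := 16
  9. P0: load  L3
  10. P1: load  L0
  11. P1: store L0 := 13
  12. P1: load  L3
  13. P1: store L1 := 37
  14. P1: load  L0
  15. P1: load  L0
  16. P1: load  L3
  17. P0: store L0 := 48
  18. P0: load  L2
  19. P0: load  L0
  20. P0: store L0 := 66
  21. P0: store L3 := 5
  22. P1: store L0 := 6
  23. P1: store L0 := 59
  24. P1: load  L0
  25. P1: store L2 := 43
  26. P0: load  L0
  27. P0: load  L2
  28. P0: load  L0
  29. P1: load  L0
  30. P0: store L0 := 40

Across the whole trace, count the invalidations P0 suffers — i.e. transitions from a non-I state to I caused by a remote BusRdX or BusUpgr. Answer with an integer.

invalidations = 6

  op1 P1: store L0 := 59 → I/M on L0; bus BusRdX; mem=40
  op2 P0: load  L0 → S/S on L0; bus BusRd Flush; mem=59
  op3 P1: store L0 := 97 → I/M on L0; bus BusUpgr; mem=59
  op4 P0: load  L0 → S/S on L0; bus BusRd Flush; mem=97
  op5 P0: load  L0 → S/S on L0; bus (none); mem=97
  op6 P1: store L0 := 86 → I/M on L0; bus BusUpgr; mem=97
  op7 P0: load  L1 → E/I on L1; bus BusRd; mem=70
  op8 P0: store L0 := 16 → M/I on L0; bus BusRdX Flush; mem=86
  op9 P0: load  L3 → E/I on L3; bus BusRd; mem=20
  op10 P1: load  L0 → S/S on L0; bus BusRd Flush; mem=16
  op11 P1: store L0 := 13 → I/M on L0; bus BusUpgr; mem=16
  op12 P1: load  L3 → S/S on L3; bus BusRd; mem=20
  op13 P1: store L1 := 37 → I/M on L1; bus BusRdX; mem=70
  op14 P1: load  L0 → I/M on L0; bus (none); mem=16
  op15 P1: load  L0 → I/M on L0; bus (none); mem=16
  op16 P1: load  L3 → S/S on L3; bus (none); mem=20
  op17 P0: store L0 := 48 → M/I on L0; bus BusRdX Flush; mem=13
  op18 P0: load  L2 → E/I on L2; bus BusRd; mem=40
  op19 P0: load  L0 → M/I on L0; bus (none); mem=13
  op20 P0: store L0 := 66 → M/I on L0; bus (none); mem=13
  op21 P0: store L3 := 5 → M/I on L3; bus BusUpgr; mem=20
  op22 P1: store L0 := 6 → I/M on L0; bus BusRdX Flush; mem=66
  op23 P1: store L0 := 59 → I/M on L0; bus (none); mem=66
  op24 P1: load  L0 → I/M on L0; bus (none); mem=66
  op25 P1: store L2 := 43 → I/M on L2; bus BusRdX; mem=40
  op26 P0: load  L0 → S/S on L0; bus BusRd Flush; mem=59
  op27 P0: load  L2 → S/S on L2; bus BusRd Flush; mem=43
  op28 P0: load  L0 → S/S on L0; bus (none); mem=59
  op29 P1: load  L0 → S/S on L0; bus (none); mem=59
  op30 P0: store L0 := 40 → M/I on L0; bus BusUpgr; mem=59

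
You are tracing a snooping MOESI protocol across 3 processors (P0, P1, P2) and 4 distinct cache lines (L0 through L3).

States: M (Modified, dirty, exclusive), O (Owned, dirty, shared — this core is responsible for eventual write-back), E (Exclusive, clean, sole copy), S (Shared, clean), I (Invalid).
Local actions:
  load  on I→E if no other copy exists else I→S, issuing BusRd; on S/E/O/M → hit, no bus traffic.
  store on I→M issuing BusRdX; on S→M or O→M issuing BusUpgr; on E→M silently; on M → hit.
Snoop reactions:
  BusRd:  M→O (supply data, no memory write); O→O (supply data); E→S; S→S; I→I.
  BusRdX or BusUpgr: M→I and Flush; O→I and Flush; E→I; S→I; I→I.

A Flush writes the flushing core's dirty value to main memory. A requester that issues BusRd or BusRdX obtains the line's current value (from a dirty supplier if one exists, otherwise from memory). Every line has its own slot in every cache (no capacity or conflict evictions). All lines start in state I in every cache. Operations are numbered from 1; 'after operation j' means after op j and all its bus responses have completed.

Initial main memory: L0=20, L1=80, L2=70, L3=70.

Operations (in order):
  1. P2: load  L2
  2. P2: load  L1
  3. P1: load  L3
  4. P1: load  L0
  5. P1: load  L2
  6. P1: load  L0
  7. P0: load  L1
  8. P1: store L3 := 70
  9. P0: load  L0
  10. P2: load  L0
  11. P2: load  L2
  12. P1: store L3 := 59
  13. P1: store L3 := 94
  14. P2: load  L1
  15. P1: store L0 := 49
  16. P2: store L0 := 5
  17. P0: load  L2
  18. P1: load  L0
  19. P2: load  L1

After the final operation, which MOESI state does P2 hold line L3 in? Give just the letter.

state = I

[1] P2: load  L2 | P0:I, P1:I, P2:E(70) | bus: BusRd
[2] P2: load  L1 | P0:I, P1:I, P2:E(80) | bus: BusRd
[3] P1: load  L3 | P0:I, P1:E(70), P2:I | bus: BusRd
[4] P1: load  L0 | P0:I, P1:E(20), P2:I | bus: BusRd
[5] P1: load  L2 | P0:I, P1:S(70), P2:S(70) | bus: BusRd
[6] P1: load  L0 | P0:I, P1:E(20), P2:I | bus: none
[7] P0: load  L1 | P0:S(80), P1:I, P2:S(80) | bus: BusRd
[8] P1: store L3 := 70 | P0:I, P1:M(70), P2:I | bus: none
[9] P0: load  L0 | P0:S(20), P1:S(20), P2:I | bus: BusRd
[10] P2: load  L0 | P0:S(20), P1:S(20), P2:S(20) | bus: BusRd
[11] P2: load  L2 | P0:I, P1:S(70), P2:S(70) | bus: none
[12] P1: store L3 := 59 | P0:I, P1:M(59), P2:I | bus: none
[13] P1: store L3 := 94 | P0:I, P1:M(94), P2:I | bus: none
[14] P2: load  L1 | P0:S(80), P1:I, P2:S(80) | bus: none
[15] P1: store L0 := 49 | P0:I, P1:M(49), P2:I | bus: BusUpgr
[16] P2: store L0 := 5 | P0:I, P1:I, P2:M(5) | bus: BusRdX,Flush
[17] P0: load  L2 | P0:S(70), P1:S(70), P2:S(70) | bus: BusRd
[18] P1: load  L0 | P0:I, P1:S(5), P2:O(5) | bus: BusRd
[19] P2: load  L1 | P0:S(80), P1:I, P2:S(80) | bus: none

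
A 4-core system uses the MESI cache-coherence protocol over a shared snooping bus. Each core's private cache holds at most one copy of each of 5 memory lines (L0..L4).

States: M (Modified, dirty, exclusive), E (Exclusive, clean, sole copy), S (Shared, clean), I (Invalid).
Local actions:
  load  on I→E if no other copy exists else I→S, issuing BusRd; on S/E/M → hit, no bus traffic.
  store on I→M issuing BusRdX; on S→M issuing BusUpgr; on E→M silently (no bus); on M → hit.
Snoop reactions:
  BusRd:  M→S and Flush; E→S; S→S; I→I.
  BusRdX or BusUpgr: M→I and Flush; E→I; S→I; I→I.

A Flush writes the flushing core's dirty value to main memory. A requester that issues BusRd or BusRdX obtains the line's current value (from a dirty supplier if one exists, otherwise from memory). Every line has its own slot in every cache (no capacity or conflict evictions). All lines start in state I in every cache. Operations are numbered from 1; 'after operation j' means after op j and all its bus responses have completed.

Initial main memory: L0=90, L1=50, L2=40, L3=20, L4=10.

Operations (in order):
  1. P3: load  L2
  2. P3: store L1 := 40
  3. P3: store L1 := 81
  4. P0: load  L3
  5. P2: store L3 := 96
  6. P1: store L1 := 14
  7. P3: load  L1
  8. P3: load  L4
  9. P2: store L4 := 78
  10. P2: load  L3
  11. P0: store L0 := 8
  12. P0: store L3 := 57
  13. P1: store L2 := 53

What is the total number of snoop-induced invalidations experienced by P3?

[1] P3: load  L2 | P0:I, P1:I, P2:I, P3:E(40) | bus: BusRd
[2] P3: store L1 := 40 | P0:I, P1:I, P2:I, P3:M(40) | bus: BusRdX
[3] P3: store L1 := 81 | P0:I, P1:I, P2:I, P3:M(81) | bus: none
[4] P0: load  L3 | P0:E(20), P1:I, P2:I, P3:I | bus: BusRd
[5] P2: store L3 := 96 | P0:I, P1:I, P2:M(96), P3:I | bus: BusRdX
[6] P1: store L1 := 14 | P0:I, P1:M(14), P2:I, P3:I | bus: BusRdX,Flush
[7] P3: load  L1 | P0:I, P1:S(14), P2:I, P3:S(14) | bus: BusRd,Flush
[8] P3: load  L4 | P0:I, P1:I, P2:I, P3:E(10) | bus: BusRd
[9] P2: store L4 := 78 | P0:I, P1:I, P2:M(78), P3:I | bus: BusRdX
[10] P2: load  L3 | P0:I, P1:I, P2:M(96), P3:I | bus: none
[11] P0: store L0 := 8 | P0:M(8), P1:I, P2:I, P3:I | bus: BusRdX
[12] P0: store L3 := 57 | P0:M(57), P1:I, P2:I, P3:I | bus: BusRdX,Flush
[13] P1: store L2 := 53 | P0:I, P1:M(53), P2:I, P3:I | bus: BusRdX

invalidations = 3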